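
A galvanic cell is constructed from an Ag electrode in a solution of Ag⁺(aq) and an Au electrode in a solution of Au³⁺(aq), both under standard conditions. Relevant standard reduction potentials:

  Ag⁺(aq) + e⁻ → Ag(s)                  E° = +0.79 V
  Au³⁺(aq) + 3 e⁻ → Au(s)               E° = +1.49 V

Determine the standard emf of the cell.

+0.70 V

The Au³⁺/Au couple has the higher E°, so Au ion is reduced (cathode) and Ag is oxidized (anode).
E°cell = E°(cathode) − E°(anode) = +1.49 − (+0.79) = +0.70 V.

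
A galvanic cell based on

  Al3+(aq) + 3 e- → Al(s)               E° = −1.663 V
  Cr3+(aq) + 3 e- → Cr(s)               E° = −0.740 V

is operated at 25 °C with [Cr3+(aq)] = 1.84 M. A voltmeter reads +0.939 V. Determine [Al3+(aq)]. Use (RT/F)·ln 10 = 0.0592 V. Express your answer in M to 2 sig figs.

The Cr³⁺/Cr couple has the larger reduction potential, so it is the cathode: E°cell = −0.740 − (−1.663) = +0.923 V and n = 3.
Rearranging E = E° − (0.0592/n)·log Q gives log Q = 3(+0.923 − (+0.939))/0.0592 = −0.811.
For Cr3+(aq) + Al(s) → Cr(s) + Al3+(aq), the reaction quotient is Q = [Al3+(aq)] / [Cr3+(aq)].
Solving for the unknown gives log [Al3+(aq)] = −0.546, so [Al3+(aq)] ≈ 0.28 M.

0.28 M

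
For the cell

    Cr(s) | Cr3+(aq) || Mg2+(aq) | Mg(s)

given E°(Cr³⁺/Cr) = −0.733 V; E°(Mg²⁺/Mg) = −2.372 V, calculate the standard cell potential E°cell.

By convention the left-hand electrode in cell notation is the anode (oxidation) and the right-hand electrode is the cathode (reduction).
E°cell = E°(right) − E°(left) = −2.372 − (−0.733) = −1.639 V.
The negative sign shows that, as written, the cell would require an external voltage to drive the reaction.

−1.639 V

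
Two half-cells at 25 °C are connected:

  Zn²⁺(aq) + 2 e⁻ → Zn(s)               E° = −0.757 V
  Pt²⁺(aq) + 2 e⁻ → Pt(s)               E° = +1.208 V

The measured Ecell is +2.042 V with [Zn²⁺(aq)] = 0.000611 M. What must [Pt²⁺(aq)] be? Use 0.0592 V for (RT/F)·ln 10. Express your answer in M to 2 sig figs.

Pt²⁺/Pt is the cathode (higher E°); E°cell = +1.208 − (−0.757) = +1.965 V with n = 2.
Rearranging E = E° − (0.0592/n)·log Q gives log Q = 2(+1.965 − (+2.042))/0.0592 = −2.601.
The balanced reaction is Pt²⁺(aq) + Zn(s) → Pt(s) + Zn²⁺(aq), so Q = [Zn²⁺(aq)] / [Pt²⁺(aq)].
Solving for the unknown gives log [Pt²⁺(aq)] = −0.613, so [Pt²⁺(aq)] ≈ 0.24 M.

0.24 M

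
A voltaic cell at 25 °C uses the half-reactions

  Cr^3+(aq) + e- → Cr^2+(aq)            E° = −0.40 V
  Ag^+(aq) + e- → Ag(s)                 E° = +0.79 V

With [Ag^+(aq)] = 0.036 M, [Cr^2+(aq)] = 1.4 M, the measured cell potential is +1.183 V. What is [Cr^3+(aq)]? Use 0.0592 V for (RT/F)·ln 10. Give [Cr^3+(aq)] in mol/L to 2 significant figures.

0.066 M

The Ag⁺/Ag couple has the larger reduction potential, so it is the cathode: E°cell = +0.79 − (−0.40) = +1.19 V and n = 1.
From the Nernst equation, log Q = n(E° − E)/0.0592 = 1·(+1.19 − (+1.183))/0.0592 = 0.118.
Balancing electrons gives Ag^+(aq) + Cr^2+(aq) → Ag(s) + Cr^3+(aq); thus Q = [Cr^3+(aq)] / ([Ag^+(aq)]·[Cr^2+(aq)]).
Solving for the unknown gives log [Cr^3+(aq)] = −1.180, so [Cr^3+(aq)] ≈ 0.066 M.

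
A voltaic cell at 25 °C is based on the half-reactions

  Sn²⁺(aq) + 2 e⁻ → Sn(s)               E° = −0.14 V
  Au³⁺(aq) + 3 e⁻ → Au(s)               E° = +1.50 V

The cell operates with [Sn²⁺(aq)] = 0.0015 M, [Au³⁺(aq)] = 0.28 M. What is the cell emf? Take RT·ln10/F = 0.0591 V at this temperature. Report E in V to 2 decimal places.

The Au³⁺/Au couple has the more positive E°, so it is the cathode; Sn²⁺/Sn is the anode.
The standard potential is +1.50 − (−0.14) = +1.64 V and the balanced reaction transfers n = 6 electrons.
Balancing gives 2 Au³⁺(aq) + 3 Sn(s) → 2 Au(s) + 3 Sn²⁺(aq); hence Q = [Sn²⁺(aq)]^3 / [Au³⁺(aq)]^2 = 4.3×10^−8 (log Q = −7.366).
Applying E = E° − (RT ln10/nF)·log Q gives +1.64 − (0.0591/6)(−7.366) = +1.71 V.

+1.71 V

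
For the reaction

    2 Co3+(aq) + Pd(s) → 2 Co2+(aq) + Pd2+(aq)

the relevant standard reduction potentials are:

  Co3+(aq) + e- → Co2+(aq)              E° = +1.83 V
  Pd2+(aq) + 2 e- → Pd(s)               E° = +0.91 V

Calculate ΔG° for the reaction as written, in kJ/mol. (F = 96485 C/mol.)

In the reaction as written Co3+(aq) is reduced, so the Co³⁺/Co²⁺ couple is the cathode and Pd²⁺/Pd is the anode.
E°cell = +1.83 − (+0.91) = +0.92 V; balancing electrons gives n = 2.
ΔG° = −nFE°cell = −(2)(96485)(+0.92) J/mol = −178 kJ/mol.

−178 kJ/mol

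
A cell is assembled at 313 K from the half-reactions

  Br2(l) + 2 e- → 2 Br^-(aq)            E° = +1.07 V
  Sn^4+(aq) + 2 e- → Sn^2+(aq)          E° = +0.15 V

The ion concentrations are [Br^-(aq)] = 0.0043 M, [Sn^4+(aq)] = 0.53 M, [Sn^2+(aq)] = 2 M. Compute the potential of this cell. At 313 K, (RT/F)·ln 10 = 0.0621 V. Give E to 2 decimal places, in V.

+1.08 V

The Br₂/Br⁻ couple has the more positive E°, so it is the cathode; Sn⁴⁺/Sn²⁺ is the anode.
The standard potential is +1.07 − (+0.15) = +0.92 V and the balanced reaction transfers n = 2 electrons.
For the overall reaction Br2(l) + Sn^2+(aq) → 2 Br^-(aq) + Sn^4+(aq), Q = ([Br^-(aq)]^2·[Sn^4+(aq)]) / [Sn^2+(aq)] = 4.9×10^−6, giving log Q = −5.310.
E = E° − (0.0621/n)·log Q = +0.92 − (0.0621/2)(−5.310) = +1.08 V.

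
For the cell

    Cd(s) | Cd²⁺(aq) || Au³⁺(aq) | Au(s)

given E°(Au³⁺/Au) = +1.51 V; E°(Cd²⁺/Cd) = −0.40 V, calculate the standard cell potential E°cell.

By convention the left-hand electrode in cell notation is the anode (oxidation) and the right-hand electrode is the cathode (reduction).
E°cell = E°(right) − E°(left) = +1.51 − (−0.40) = +1.91 V.

+1.91 V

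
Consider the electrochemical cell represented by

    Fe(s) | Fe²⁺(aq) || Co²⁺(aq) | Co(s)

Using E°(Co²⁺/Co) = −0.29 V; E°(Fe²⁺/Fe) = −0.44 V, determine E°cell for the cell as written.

By convention the left-hand electrode in cell notation is the anode (oxidation) and the right-hand electrode is the cathode (reduction).
E°cell = E°(right) − E°(left) = −0.29 − (−0.44) = +0.15 V.

+0.15 V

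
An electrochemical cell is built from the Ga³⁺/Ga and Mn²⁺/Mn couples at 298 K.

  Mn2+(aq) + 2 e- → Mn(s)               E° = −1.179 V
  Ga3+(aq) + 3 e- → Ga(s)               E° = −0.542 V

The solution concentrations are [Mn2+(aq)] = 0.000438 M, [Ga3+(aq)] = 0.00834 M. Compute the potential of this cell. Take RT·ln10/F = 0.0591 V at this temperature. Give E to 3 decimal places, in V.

Since E°(Ga³⁺/Ga) > E°(Mn²⁺/Mn), Ga³⁺/Ga serves as the cathode.
The standard potential is −0.542 − (−1.179) = +0.637 V and the balanced reaction transfers n = 6 electrons.
Balancing gives 2 Ga3+(aq) + 3 Mn(s) → 2 Ga(s) + 3 Mn2+(aq); hence Q = [Mn2+(aq)]^3 / [Ga3+(aq)]^2 = 1.21×10^−6 (log Q = −5.918).
By the Nernst equation, E = +0.637 − (0.0591/6)·(−5.918) = +0.695 V.

+0.695 V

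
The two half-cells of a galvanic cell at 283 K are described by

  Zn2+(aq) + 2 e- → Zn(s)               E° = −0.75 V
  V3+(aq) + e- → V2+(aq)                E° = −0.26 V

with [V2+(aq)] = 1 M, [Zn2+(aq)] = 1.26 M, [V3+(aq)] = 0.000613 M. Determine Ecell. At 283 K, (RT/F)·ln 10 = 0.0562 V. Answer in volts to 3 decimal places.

V³⁺/V²⁺ is reduced (cathode, E° = −0.26 V) and Zn²⁺/Zn is oxidized (anode).
The standard potential is −0.26 − (−0.75) = +0.49 V and the balanced reaction transfers n = 2 electrons.
The balanced reaction is 2 V3+(aq) + Zn(s) → 2 V2+(aq) + Zn2+(aq), so Q = ([V2+(aq)]^2·[Zn2+(aq)]) / [V3+(aq)]^2 = 3.35×10^6 and log Q = 6.525.
By the Nernst equation, E = +0.49 − (0.0562/2)·(6.525) = +0.307 V.

+0.307 V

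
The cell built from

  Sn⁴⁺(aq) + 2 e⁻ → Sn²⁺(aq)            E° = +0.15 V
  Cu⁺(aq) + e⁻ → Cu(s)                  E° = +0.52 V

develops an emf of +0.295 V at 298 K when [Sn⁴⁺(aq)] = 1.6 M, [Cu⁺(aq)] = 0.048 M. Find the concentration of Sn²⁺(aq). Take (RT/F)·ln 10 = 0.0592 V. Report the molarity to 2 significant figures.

2.0 M

Cu⁺/Cu is the cathode (higher E°); E°cell = +0.52 − (+0.15) = +0.37 V with n = 2.
From the Nernst equation, log Q = n(E° − E)/0.0592 = 2·(+0.37 − (+0.295))/0.0592 = 2.534.
The balanced reaction is 2 Cu⁺(aq) + Sn²⁺(aq) → 2 Cu(s) + Sn⁴⁺(aq), so Q = [Sn⁴⁺(aq)] / ([Cu⁺(aq)]^2·[Sn²⁺(aq)]).
Solving for the unknown gives log [Sn²⁺(aq)] = 0.308, so [Sn²⁺(aq)] ≈ 2.0 M.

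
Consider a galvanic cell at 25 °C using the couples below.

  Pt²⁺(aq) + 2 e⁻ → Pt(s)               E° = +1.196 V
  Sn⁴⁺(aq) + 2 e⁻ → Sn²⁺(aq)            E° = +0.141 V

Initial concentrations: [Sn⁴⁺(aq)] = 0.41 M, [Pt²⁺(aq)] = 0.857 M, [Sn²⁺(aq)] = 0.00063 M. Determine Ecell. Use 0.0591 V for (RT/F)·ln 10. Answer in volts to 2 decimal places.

+0.97 V

Pt²⁺/Pt is reduced (cathode, E° = +1.196 V) and Sn⁴⁺/Sn²⁺ is oxidized (anode).
E°cell = E°cat − E°an = +1.196 − (+0.141) = +1.055 V; n = 2.
The balanced reaction is Pt²⁺(aq) + Sn²⁺(aq) → Pt(s) + Sn⁴⁺(aq), so Q = [Sn⁴⁺(aq)] / ([Pt²⁺(aq)]·[Sn²⁺(aq)]) = 759 and log Q = 2.880.
By the Nernst equation, E = +1.055 − (0.0591/2)·(2.880) = +0.97 V.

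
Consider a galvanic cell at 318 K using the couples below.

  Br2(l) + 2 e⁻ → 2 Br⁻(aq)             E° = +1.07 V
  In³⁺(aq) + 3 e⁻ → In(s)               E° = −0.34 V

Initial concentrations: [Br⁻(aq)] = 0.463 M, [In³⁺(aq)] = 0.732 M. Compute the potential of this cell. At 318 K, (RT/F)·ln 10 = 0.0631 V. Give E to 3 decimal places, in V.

Br₂/Br⁻ is reduced (cathode, E° = +1.07 V) and In³⁺/In is oxidized (anode).
E°cell = +1.07 − (−0.34) = +1.41 V, with n = 6 electrons transferred.
The balanced reaction is 3 Br2(l) + 2 In(s) → 6 Br⁻(aq) + 2 In³⁺(aq), so Q = [Br⁻(aq)]^6·[In³⁺(aq)]^2 = 0.00528 and log Q = −2.277.
E = E° − (0.0631/n)·log Q = +1.41 − (0.0631/6)(−2.277) = +1.434 V.

+1.434 V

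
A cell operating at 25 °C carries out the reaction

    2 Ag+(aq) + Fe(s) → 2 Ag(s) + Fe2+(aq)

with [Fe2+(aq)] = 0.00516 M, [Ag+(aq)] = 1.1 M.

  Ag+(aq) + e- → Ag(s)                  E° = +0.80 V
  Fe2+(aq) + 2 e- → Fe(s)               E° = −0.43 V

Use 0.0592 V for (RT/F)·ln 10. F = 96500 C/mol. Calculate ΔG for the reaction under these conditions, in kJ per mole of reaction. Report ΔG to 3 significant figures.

−251 kJ/mol

E°cell = +0.80 − (−0.43) = +1.23 V; the balanced reaction transfers n = 2 electrons.
The reaction quotient is [Fe2+(aq)] / [Ag+(aq)]^2 = 0.00426; by Nernst, E = +1.23 − (0.0592/2)(−2.370) = +1.3002 V.
Finally ΔG = −nFE = −(2)(96500 C/mol)(+1.3002 V) = −251 kJ/mol.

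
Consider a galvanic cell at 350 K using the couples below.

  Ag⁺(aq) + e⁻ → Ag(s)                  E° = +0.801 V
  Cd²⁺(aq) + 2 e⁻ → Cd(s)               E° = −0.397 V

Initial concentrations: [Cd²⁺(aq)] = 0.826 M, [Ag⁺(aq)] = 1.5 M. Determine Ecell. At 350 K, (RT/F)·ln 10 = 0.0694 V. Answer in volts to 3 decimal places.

+1.213 V

Ag⁺/Ag is reduced (cathode, E° = +0.801 V) and Cd²⁺/Cd is oxidized (anode).
The standard potential is +0.801 − (−0.397) = +1.198 V and the balanced reaction transfers n = 2 electrons.
The balanced reaction is 2 Ag⁺(aq) + Cd(s) → 2 Ag(s) + Cd²⁺(aq), so Q = [Cd²⁺(aq)] / [Ag⁺(aq)]^2 = 0.367 and log Q = −0.435.
By the Nernst equation, E = +1.198 − (0.0694/2)·(−0.435) = +1.213 V.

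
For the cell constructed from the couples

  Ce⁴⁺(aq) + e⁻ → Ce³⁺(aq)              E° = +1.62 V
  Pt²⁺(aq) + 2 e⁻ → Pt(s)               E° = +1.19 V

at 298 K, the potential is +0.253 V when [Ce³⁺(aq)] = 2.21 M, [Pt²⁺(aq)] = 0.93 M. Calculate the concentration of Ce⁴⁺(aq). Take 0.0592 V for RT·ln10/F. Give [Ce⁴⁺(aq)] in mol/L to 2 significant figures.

0.0022 M

Ce⁴⁺/Ce³⁺ is the cathode (higher E°); E°cell = +1.62 − (+1.19) = +0.43 V with n = 2.
From the Nernst equation, log Q = n(E° − E)/0.0592 = 2·(+0.43 − (+0.253))/0.0592 = 5.980.
For 2 Ce⁴⁺(aq) + Pt(s) → 2 Ce³⁺(aq) + Pt²⁺(aq), the reaction quotient is Q = ([Ce³⁺(aq)]^2·[Pt²⁺(aq)]) / [Ce⁴⁺(aq)]^2.
Isolating [Ce⁴⁺(aq)] in Q = 10^{5.980} yields log [Ce⁴⁺(aq)] = −2.661, i.e. 0.0022 M.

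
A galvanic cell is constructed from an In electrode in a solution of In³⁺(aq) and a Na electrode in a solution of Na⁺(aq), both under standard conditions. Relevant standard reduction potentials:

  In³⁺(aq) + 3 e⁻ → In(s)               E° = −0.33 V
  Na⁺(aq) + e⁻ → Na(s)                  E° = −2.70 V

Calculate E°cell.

+2.37 V

Of the two couples in this cell, the one with the more positive reduction potential is reduced at the cathode: here that is In³⁺/In (−0.33 V); Na⁺/Na (−2.70 V) is the anode.
E°cell = E°(cathode) − E°(anode) = −0.33 − (−2.70) = +2.37 V.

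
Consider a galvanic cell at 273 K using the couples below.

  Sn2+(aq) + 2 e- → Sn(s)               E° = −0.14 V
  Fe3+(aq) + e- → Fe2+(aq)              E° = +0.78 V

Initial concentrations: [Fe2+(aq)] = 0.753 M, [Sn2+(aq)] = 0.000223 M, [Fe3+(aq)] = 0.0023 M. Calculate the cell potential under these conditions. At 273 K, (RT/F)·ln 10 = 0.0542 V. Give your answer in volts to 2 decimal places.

Since E°(Fe³⁺/Fe²⁺) > E°(Sn²⁺/Sn), Fe³⁺/Fe²⁺ serves as the cathode.
E°cell = E°cat − E°an = +0.78 − (−0.14) = +0.92 V; n = 2.
The balanced reaction is 2 Fe3+(aq) + Sn(s) → 2 Fe2+(aq) + Sn2+(aq), so Q = ([Fe2+(aq)]^2·[Sn2+(aq)]) / [Fe3+(aq)]^2 = 23.9 and log Q = 1.378.
Applying E = E° − (RT ln10/nF)·log Q gives +0.92 − (0.0542/2)(1.378) = +0.88 V.

+0.88 V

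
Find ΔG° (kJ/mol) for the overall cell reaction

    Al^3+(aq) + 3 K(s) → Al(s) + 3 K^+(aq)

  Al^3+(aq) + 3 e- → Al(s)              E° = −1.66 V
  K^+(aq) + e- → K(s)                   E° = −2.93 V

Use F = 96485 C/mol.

In the reaction as written Al^3+(aq) is reduced, so the Al³⁺/Al couple is the cathode and K⁺/K is the anode.
E°cell = −1.66 − (−2.93) = +1.27 V; balancing electrons gives n = 3.
ΔG° = −nFE°cell = −(3)(96485)(+1.27) J/mol = −368 kJ/mol.

−368 kJ/mol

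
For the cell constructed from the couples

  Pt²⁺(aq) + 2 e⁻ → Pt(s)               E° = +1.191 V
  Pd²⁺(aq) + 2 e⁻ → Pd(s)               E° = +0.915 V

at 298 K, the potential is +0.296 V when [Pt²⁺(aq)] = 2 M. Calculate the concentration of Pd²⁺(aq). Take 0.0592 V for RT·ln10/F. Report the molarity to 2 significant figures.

Pt²⁺/Pt is the cathode (higher E°); E°cell = +1.191 − (+0.915) = +0.276 V with n = 2.
From the Nernst equation, log Q = n(E° − E)/0.0592 = 2·(+0.276 − (+0.296))/0.0592 = −0.676.
Balancing electrons gives Pt²⁺(aq) + Pd(s) → Pt(s) + Pd²⁺(aq); thus Q = [Pd²⁺(aq)] / [Pt²⁺(aq)].
Solving for the unknown gives log [Pd²⁺(aq)] = −0.375, so [Pd²⁺(aq)] ≈ 0.42 M.

0.42 M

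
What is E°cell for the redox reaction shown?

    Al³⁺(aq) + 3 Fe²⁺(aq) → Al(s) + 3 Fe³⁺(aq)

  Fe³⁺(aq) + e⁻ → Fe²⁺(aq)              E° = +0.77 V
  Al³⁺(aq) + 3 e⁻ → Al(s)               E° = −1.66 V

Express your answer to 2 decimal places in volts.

−2.43 V

Al³⁺(aq) gains electrons, so the Al³⁺/Al couple is the cathode; the Fe³⁺/Fe²⁺ couple is the anode.
E°cell = E°(cathode) − E°(anode) = −1.66 − (+0.77) = −2.43 V.
The negative E°cell means the reaction is non-spontaneous in the direction written.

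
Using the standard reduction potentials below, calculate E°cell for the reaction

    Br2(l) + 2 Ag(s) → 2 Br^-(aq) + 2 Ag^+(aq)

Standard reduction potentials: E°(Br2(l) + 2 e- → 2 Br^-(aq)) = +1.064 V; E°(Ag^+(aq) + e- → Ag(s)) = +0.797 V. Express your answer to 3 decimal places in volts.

In the reaction as written, Br2(l) is reduced (cathode) and Ag^+(aq) is produced by oxidation at the anode.
E°cell = E°(cathode) − E°(anode) = +1.064 − (+0.797) = +0.267 V.

+0.267 V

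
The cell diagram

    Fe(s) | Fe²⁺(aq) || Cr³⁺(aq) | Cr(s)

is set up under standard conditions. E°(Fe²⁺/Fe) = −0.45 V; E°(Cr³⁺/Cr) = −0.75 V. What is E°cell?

−0.30 V

By convention the left-hand electrode in cell notation is the anode (oxidation) and the right-hand electrode is the cathode (reduction).
E°cell = E°(right) − E°(left) = −0.75 − (−0.45) = −0.30 V.
The negative sign shows that, as written, the cell would require an external voltage to drive the reaction.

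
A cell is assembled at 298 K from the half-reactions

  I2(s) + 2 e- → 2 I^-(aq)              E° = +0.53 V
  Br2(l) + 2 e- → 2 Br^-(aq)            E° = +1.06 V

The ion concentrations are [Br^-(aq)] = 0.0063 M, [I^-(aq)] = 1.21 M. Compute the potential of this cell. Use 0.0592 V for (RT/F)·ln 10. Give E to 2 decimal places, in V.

The Br₂/Br⁻ couple has the more positive E°, so it is the cathode; I₂/I⁻ is the anode.
E°cell = +1.06 − (+0.53) = +0.53 V, with n = 2 electrons transferred.
The balanced reaction is Br2(l) + 2 I^-(aq) → 2 Br^-(aq) + I2(s), so Q = [Br^-(aq)]^2 / [I^-(aq)]^2 = 2.71×10^−5 and log Q = −4.567.
By the Nernst equation, E = +0.53 − (0.0592/2)·(−4.567) = +0.67 V.

+0.67 V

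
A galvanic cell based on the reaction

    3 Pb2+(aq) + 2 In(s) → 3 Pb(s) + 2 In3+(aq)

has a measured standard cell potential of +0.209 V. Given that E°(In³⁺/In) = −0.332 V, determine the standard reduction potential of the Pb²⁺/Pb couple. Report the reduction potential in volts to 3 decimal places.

In the reaction as written the Pb²⁺/Pb couple is reduced (cathode) and In³⁺/In is oxidized (anode), so E°cell = E°(Pb²⁺/Pb) − E°(In³⁺/In).
E°(Pb²⁺/Pb) = E°cell + E°(anode) = +0.209 + (−0.332) = −0.123 V.

−0.123 V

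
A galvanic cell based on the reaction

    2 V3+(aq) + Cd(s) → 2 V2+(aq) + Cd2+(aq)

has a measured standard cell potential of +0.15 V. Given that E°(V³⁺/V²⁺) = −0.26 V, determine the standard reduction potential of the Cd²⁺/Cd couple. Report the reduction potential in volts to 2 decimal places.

In the reaction as written the V³⁺/V²⁺ couple is reduced (cathode) and Cd²⁺/Cd is oxidized (anode), so E°cell = E°(V³⁺/V²⁺) − E°(Cd²⁺/Cd).
E°(Cd²⁺/Cd) = E°(cathode) − E°cell = −0.26 − (+0.15) = −0.41 V.

−0.41 V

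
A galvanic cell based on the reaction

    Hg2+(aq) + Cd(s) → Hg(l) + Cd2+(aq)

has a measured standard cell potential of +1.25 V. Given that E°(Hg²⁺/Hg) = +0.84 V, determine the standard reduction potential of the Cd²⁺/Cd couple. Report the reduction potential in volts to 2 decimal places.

−0.41 V

In the reaction as written the Hg²⁺/Hg couple is reduced (cathode) and Cd²⁺/Cd is oxidized (anode), so E°cell = E°(Hg²⁺/Hg) − E°(Cd²⁺/Cd).
E°(Cd²⁺/Cd) = E°(cathode) − E°cell = +0.84 − (+1.25) = −0.41 V.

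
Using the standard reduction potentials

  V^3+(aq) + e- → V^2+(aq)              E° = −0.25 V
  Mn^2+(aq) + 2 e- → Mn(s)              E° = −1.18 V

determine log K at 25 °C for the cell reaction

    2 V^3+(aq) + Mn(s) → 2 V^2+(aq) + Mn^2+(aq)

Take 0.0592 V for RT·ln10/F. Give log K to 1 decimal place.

The V³⁺/V²⁺ couple is reduced (cathode); E°cell = −0.25 − (−1.18) = +0.93 V with n = 2.
At equilibrium E = 0, so log K = nE°cell / 0.0592 = (2)(+0.93) / 0.0592 = 31.4.

log K = 31.4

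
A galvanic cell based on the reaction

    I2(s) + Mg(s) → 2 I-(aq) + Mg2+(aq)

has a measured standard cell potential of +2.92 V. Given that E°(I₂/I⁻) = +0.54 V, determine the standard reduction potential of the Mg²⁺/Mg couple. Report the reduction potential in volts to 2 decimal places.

In the reaction as written the I₂/I⁻ couple is reduced (cathode) and Mg²⁺/Mg is oxidized (anode), so E°cell = E°(I₂/I⁻) − E°(Mg²⁺/Mg).
E°(Mg²⁺/Mg) = E°(cathode) − E°cell = +0.54 − (+2.92) = −2.38 V.

−2.38 V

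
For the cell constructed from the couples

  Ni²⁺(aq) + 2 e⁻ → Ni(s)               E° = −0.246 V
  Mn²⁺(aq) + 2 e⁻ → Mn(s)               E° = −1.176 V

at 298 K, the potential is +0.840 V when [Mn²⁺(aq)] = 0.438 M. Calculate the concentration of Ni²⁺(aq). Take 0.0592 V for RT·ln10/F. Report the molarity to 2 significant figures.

Ni²⁺/Ni is the cathode (higher E°); E°cell = −0.246 − (−1.176) = +0.930 V with n = 2.
From the Nernst equation, log Q = n(E° − E)/0.0592 = 2·(+0.930 − (+0.840))/0.0592 = 3.041.
The balanced reaction is Ni²⁺(aq) + Mn(s) → Ni(s) + Mn²⁺(aq), so Q = [Mn²⁺(aq)] / [Ni²⁺(aq)].
Solving for the unknown gives log [Ni²⁺(aq)] = −3.400, so [Ni²⁺(aq)] ≈ 0.00040 M.

0.00040 M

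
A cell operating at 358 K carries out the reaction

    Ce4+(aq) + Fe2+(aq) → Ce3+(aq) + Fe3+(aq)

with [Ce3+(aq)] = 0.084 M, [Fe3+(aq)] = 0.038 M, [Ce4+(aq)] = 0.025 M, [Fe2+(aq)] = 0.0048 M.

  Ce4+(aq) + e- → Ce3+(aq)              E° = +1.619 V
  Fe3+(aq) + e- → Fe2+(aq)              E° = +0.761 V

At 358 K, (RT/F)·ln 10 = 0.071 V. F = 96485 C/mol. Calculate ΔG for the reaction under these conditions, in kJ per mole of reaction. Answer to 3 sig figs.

−73.0 kJ/mol

E°cell = +1.619 − (+0.761) = +0.858 V; the balanced reaction transfers n = 1 electron.
Q = ([Ce3+(aq)]·[Fe3+(aq)]) / ([Ce4+(aq)]·[Fe2+(aq)]) = 26.6, so log Q = 1.425 and E = +0.858 − (0.071/1)(1.425) = +0.7568 V.
ΔG = −nFE = −(1)(96485)(+0.7568) J/mol = −73.0 kJ/mol.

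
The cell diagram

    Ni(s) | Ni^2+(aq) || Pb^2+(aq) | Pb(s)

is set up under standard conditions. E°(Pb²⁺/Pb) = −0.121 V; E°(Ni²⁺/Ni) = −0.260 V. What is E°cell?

By convention the left-hand electrode in cell notation is the anode (oxidation) and the right-hand electrode is the cathode (reduction).
E°cell = E°(right) − E°(left) = −0.121 − (−0.260) = +0.139 V.

+0.139 V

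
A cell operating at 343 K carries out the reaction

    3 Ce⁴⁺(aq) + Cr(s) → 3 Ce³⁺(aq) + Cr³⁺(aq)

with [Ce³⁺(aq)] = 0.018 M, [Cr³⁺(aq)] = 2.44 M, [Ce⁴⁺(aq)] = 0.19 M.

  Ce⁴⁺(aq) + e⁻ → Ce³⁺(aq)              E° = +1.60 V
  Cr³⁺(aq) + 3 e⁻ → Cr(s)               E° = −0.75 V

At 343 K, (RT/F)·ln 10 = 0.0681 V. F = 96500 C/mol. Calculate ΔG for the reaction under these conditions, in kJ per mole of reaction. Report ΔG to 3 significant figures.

The standard cell potential is +1.60 − (−0.75) = +2.35 V, with n = 3 electrons in the balanced equation.
Q = ([Ce³⁺(aq)]^3·[Cr³⁺(aq)]) / [Ce⁴⁺(aq)]^3 = 0.00207, so log Q = −2.683 and E = +2.35 − (0.0681/3)(−2.683) = +2.4109 V.
Then ΔG = −nFE = −3 × 96500 × +2.4109 J/mol = −698 kJ/mol.

−698 kJ/mol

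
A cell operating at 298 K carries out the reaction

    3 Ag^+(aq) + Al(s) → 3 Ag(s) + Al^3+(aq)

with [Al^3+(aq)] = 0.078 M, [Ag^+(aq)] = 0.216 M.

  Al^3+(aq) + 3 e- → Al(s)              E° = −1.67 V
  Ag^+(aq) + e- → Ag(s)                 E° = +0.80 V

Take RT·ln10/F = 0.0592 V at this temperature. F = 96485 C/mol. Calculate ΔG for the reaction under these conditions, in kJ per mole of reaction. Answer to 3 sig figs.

The standard cell potential is +0.80 − (−1.67) = +2.47 V, with n = 3 electrons in the balanced equation.
Q = [Al^3+(aq)] / [Ag^+(aq)]^3 = 7.74, so log Q = 0.889 and E = +2.47 − (0.0592/3)(0.889) = +2.4525 V.
ΔG = −nFE = −(3)(96485)(+2.4525) J/mol = −710 kJ/mol.

−710 kJ/mol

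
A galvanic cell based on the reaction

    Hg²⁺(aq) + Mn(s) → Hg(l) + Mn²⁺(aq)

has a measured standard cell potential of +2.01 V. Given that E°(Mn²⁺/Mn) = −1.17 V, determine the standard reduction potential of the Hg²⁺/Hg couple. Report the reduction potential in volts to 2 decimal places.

In the reaction as written the Hg²⁺/Hg couple is reduced (cathode) and Mn²⁺/Mn is oxidized (anode), so E°cell = E°(Hg²⁺/Hg) − E°(Mn²⁺/Mn).
E°(Hg²⁺/Hg) = E°cell + E°(anode) = +2.01 + (−1.17) = +0.84 V.

+0.84 V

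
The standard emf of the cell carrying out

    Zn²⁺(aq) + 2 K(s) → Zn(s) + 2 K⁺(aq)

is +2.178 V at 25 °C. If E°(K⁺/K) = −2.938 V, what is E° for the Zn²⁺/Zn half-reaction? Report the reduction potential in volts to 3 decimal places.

In the reaction as written the Zn²⁺/Zn couple is reduced (cathode) and K⁺/K is oxidized (anode), so E°cell = E°(Zn²⁺/Zn) − E°(K⁺/K).
E°(Zn²⁺/Zn) = E°cell + E°(anode) = +2.178 + (−2.938) = −0.760 V.

−0.760 V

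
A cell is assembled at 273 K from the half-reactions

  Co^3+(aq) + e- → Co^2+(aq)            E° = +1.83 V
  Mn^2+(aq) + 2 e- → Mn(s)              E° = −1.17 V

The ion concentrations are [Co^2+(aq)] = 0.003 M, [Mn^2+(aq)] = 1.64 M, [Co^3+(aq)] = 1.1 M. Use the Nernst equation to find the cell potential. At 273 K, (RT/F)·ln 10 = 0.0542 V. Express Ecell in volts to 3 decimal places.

Co³⁺/Co²⁺ is reduced (cathode, E° = +1.83 V) and Mn²⁺/Mn is oxidized (anode).
E°cell = E°cat − E°an = +1.83 − (−1.17) = +3.00 V; n = 2.
For the overall reaction 2 Co^3+(aq) + Mn(s) → 2 Co^2+(aq) + Mn^2+(aq), Q = ([Co^2+(aq)]^2·[Mn^2+(aq)]) / [Co^3+(aq)]^2 = 1.22×10^−5, giving log Q = −4.914.
Applying E = E° − (RT ln10/nF)·log Q gives +3.00 − (0.0542/2)(−4.914) = +3.133 V.

+3.133 V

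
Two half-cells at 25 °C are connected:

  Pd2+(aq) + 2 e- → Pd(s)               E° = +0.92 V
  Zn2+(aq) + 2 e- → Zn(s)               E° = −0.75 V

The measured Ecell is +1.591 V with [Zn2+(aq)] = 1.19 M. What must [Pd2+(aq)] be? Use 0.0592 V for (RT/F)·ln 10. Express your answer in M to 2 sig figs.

0.0026 M

Pd²⁺/Pd is the cathode (higher E°); E°cell = +0.92 − (−0.75) = +1.67 V with n = 2.
From the Nernst equation, log Q = n(E° − E)/0.0592 = 2·(+1.67 − (+1.591))/0.0592 = 2.669.
For Pd2+(aq) + Zn(s) → Pd(s) + Zn2+(aq), the reaction quotient is Q = [Zn2+(aq)] / [Pd2+(aq)].
Solving for the unknown gives log [Pd2+(aq)] = −2.593, so [Pd2+(aq)] ≈ 0.0026 M.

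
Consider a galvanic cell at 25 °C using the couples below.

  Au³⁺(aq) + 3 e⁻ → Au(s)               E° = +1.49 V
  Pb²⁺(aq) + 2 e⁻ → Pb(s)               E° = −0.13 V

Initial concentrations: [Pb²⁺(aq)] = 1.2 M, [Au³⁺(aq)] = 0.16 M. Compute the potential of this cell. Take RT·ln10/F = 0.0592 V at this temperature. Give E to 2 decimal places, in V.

The Au³⁺/Au couple has the more positive E°, so it is the cathode; Pb²⁺/Pb is the anode.
E°cell = E°cat − E°an = +1.49 − (−0.13) = +1.62 V; n = 6.
For the overall reaction 2 Au³⁺(aq) + 3 Pb(s) → 2 Au(s) + 3 Pb²⁺(aq), Q = [Pb²⁺(aq)]^3 / [Au³⁺(aq)]^2 = 67.5, giving log Q = 1.829.
By the Nernst equation, E = +1.62 − (0.0592/6)·(1.829) = +1.60 V.

+1.60 V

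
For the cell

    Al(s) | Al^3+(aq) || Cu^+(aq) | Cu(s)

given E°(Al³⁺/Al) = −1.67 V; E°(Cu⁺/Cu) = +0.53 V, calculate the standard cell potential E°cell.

+2.20 V

By convention the left-hand electrode in cell notation is the anode (oxidation) and the right-hand electrode is the cathode (reduction).
E°cell = E°(right) − E°(left) = +0.53 − (−1.67) = +2.20 V.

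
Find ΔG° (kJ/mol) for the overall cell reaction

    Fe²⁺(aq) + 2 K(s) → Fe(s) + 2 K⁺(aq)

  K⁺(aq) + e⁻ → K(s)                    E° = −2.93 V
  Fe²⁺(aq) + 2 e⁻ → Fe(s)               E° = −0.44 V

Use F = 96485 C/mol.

−480 kJ/mol

In the reaction as written Fe²⁺(aq) is reduced, so the Fe²⁺/Fe couple is the cathode and K⁺/K is the anode.
E°cell = −0.44 − (−2.93) = +2.49 V; balancing electrons gives n = 2.
ΔG° = −nFE°cell = −(2)(96485)(+2.49) J/mol = −480 kJ/mol.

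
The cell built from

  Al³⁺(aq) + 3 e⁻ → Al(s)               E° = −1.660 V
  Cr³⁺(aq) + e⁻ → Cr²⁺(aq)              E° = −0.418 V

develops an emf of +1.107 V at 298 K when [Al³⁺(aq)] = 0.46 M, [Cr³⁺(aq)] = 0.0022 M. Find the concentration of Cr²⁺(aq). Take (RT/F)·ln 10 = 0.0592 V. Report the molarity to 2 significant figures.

0.54 M

The Cr³⁺/Cr²⁺ couple has the larger reduction potential, so it is the cathode: E°cell = −0.418 − (−1.660) = +1.242 V and n = 3.
Rearranging E = E° − (0.0592/n)·log Q gives log Q = 3(+1.242 − (+1.107))/0.0592 = 6.841.
For 3 Cr³⁺(aq) + Al(s) → 3 Cr²⁺(aq) + Al³⁺(aq), the reaction quotient is Q = ([Cr²⁺(aq)]^3·[Al³⁺(aq)]) / [Cr³⁺(aq)]^3.
Isolating [Cr²⁺(aq)] in Q = 10^{6.841} yields log [Cr²⁺(aq)] = −0.265, i.e. 0.54 M.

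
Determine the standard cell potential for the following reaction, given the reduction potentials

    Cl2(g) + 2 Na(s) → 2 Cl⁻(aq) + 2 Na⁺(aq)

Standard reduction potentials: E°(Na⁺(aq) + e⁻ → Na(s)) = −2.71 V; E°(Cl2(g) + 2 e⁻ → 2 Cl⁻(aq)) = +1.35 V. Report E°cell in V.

+4.06 V

Cl2(g) gains electrons, so the Cl₂/Cl⁻ couple is the cathode; the Na⁺/Na couple is the anode.
E°cell = E°(cathode) − E°(anode) = +1.35 − (−2.71) = +4.06 V.
The positive value indicates the reaction is spontaneous as written.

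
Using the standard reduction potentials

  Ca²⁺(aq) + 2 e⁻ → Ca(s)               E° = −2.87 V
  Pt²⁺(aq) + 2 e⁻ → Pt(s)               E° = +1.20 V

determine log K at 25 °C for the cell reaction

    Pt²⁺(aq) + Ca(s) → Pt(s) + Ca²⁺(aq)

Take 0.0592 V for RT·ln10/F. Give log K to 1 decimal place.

log K = 137.5

The Pt²⁺/Pt couple is reduced (cathode); E°cell = +1.20 − (−2.87) = +4.07 V with n = 2.
At equilibrium E = 0, so log K = nE°cell / 0.0592 = (2)(+4.07) / 0.0592 = 137.5.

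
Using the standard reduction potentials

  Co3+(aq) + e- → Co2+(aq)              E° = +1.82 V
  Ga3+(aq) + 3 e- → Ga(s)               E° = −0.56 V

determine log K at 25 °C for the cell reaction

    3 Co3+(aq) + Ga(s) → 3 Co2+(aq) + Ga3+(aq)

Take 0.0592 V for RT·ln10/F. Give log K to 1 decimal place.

The Co³⁺/Co²⁺ couple is reduced (cathode); E°cell = +1.82 − (−0.56) = +2.38 V with n = 3.
At equilibrium E = 0, so log K = nE°cell / 0.0592 = (3)(+2.38) / 0.0592 = 120.6.

log K = 120.6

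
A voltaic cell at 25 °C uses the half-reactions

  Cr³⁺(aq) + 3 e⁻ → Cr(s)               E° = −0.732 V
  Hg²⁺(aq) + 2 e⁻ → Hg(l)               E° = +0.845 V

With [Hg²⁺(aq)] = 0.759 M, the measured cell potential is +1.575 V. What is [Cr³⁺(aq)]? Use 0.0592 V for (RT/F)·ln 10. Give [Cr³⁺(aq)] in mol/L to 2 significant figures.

Hg²⁺/Hg is the cathode (higher E°); E°cell = +0.845 − (−0.732) = +1.577 V with n = 6.
From the Nernst equation, log Q = n(E° − E)/0.0592 = 6·(+1.577 − (+1.575))/0.0592 = 0.203.
For 3 Hg²⁺(aq) + 2 Cr(s) → 3 Hg(l) + 2 Cr³⁺(aq), the reaction quotient is Q = [Cr³⁺(aq)]^2 / [Hg²⁺(aq)]^3.
Isolating [Cr³⁺(aq)] in Q = 10^{0.203} yields log [Cr³⁺(aq)] = −0.078, i.e. 0.84 M.

0.84 M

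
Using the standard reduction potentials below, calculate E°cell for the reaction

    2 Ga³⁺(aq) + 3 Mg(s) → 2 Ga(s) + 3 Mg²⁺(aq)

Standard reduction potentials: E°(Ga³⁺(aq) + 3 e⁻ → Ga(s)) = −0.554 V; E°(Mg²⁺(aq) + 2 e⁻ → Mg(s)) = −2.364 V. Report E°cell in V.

+1.810 V

In the reaction as written, Ga³⁺(aq) is reduced (cathode) and Mg²⁺(aq) is produced by oxidation at the anode.
E°cell = E°(cathode) − E°(anode) = −0.554 − (−2.364) = +1.810 V.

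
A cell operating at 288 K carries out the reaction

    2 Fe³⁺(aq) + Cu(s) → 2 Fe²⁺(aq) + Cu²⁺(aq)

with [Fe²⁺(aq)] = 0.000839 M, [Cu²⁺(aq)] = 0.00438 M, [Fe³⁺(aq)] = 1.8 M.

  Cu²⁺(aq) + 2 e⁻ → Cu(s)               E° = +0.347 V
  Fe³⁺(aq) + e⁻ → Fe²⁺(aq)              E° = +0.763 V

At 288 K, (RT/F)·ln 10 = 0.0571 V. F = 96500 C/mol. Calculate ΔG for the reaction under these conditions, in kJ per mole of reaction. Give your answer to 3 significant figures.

With Fe³⁺/Fe²⁺ reduced at the cathode, E°cell = +0.763 − (+0.347) = +0.416 V and n = 2.
Here Q = ([Fe²⁺(aq)]^2·[Cu²⁺(aq)]) / [Fe³⁺(aq)]^2 = 9.52×10^−10 (log Q = −9.022), giving E = +0.416 − (0.0571/2)·(−9.022) = +0.6736 V.
Finally ΔG = −nFE = −(2)(96500 C/mol)(+0.6736 V) = −130 kJ/mol.

−130 kJ/mol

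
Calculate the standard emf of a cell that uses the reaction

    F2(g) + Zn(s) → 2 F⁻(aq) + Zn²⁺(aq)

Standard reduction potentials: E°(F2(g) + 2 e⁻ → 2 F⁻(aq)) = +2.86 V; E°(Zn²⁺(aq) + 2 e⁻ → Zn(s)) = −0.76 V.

In the reaction as written, F2(g) is reduced (cathode) and Zn²⁺(aq) is produced by oxidation at the anode.
E°cell = E°(cathode) − E°(anode) = +2.86 − (−0.76) = +3.62 V.
The positive value indicates the reaction is spontaneous as written.

+3.62 V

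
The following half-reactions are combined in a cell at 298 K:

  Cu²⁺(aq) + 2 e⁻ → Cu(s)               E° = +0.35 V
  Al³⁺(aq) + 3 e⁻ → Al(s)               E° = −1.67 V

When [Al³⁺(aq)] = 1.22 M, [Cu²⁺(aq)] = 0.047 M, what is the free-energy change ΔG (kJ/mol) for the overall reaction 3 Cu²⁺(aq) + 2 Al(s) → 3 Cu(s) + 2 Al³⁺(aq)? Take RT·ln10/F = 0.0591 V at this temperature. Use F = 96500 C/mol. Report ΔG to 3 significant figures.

E°cell = +0.35 − (−1.67) = +2.02 V; the balanced reaction transfers n = 6 electrons.
Q = [Al³⁺(aq)]^2 / [Cu²⁺(aq)]^3 = 1.43×10^4, so log Q = 4.156 and E = +2.02 − (0.0591/6)(4.156) = +1.9791 V.
ΔG = −nFE = −(6)(96500)(+1.9791) J/mol = −1150 kJ/mol.

−1150 kJ/mol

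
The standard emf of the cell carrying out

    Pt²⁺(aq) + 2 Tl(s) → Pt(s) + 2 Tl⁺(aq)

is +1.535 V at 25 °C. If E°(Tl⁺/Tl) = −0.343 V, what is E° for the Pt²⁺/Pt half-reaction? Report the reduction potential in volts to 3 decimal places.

+1.192 V

In the reaction as written the Pt²⁺/Pt couple is reduced (cathode) and Tl⁺/Tl is oxidized (anode), so E°cell = E°(Pt²⁺/Pt) − E°(Tl⁺/Tl).
E°(Pt²⁺/Pt) = E°cell + E°(anode) = +1.535 + (−0.343) = +1.192 V.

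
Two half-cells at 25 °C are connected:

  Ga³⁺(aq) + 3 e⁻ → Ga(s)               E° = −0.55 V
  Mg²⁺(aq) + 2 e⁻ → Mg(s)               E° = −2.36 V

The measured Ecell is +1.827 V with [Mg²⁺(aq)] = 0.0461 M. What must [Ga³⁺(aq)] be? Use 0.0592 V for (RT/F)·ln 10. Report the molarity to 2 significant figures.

0.072 M

With Ga³⁺/Ga at the cathode and Mg²⁺/Mg at the anode, E°cell = −0.55 − (−2.36) = +1.81 V (n = 6).
Rearranging E = E° − (0.0592/n)·log Q gives log Q = 6(+1.81 − (+1.827))/0.0592 = −1.723.
The balanced reaction is 2 Ga³⁺(aq) + 3 Mg(s) → 2 Ga(s) + 3 Mg²⁺(aq), so Q = [Mg²⁺(aq)]^3 / [Ga³⁺(aq)]^2.
Substituting the known concentrations and solving, log [Ga³⁺(aq)] = −1.143 and [Ga³⁺(aq)] = 0.072 M.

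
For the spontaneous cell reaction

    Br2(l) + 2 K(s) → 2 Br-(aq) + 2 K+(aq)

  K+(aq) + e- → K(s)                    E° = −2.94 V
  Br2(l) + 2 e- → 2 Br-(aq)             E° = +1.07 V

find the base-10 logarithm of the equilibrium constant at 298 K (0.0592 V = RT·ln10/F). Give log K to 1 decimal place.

log K = 135.5

The Br₂/Br⁻ couple is reduced (cathode); E°cell = +1.07 − (−2.94) = +4.01 V with n = 2.
At equilibrium E = 0, so log K = nE°cell / 0.0592 = (2)(+4.01) / 0.0592 = 135.5.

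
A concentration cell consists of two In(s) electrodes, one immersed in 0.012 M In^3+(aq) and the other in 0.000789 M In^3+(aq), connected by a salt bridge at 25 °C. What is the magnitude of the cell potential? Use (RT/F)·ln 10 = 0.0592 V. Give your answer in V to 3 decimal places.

For a concentration cell E°cell = 0, since both electrodes use the same couple.
The compartment with the higher In^3+(aq) concentration (0.012 M) acts as the cathode; ions are reduced there and produced at the dilute (0.000789 M) anode.
With n = 3, Ecell = −(0.0592/3)·log([dilute]/[conc]) = −(0.0592/3)·log(0.000789/0.012) = +0.023 V.

0.023 V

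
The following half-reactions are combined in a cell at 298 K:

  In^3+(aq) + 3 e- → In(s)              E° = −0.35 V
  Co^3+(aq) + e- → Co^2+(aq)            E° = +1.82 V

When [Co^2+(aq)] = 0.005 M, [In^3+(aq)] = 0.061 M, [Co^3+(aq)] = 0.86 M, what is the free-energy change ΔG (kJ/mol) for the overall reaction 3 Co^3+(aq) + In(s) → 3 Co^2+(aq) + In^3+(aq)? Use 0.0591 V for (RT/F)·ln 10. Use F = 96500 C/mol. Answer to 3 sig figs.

With Co³⁺/Co²⁺ reduced at the cathode, E°cell = +1.82 − (−0.35) = +2.17 V and n = 3.
Here Q = ([Co^2+(aq)]^3·[In^3+(aq)]) / [Co^3+(aq)]^3 = 1.2×10^−8 (log Q = −7.921), giving E = +2.17 − (0.0591/3)·(−7.921) = +2.3260 V.
ΔG = −nFE = −(3)(96500)(+2.3260) J/mol = −673 kJ/mol.

−673 kJ/mol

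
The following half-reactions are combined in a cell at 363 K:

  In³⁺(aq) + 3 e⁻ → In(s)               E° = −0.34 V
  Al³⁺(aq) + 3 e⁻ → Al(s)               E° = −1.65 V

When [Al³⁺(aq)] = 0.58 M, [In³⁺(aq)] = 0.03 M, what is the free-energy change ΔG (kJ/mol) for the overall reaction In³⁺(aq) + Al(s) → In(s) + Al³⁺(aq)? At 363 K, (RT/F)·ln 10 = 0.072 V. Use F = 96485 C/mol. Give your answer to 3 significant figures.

With In³⁺/In reduced at the cathode, E°cell = −0.34 − (−1.65) = +1.31 V and n = 3.
Q = [Al³⁺(aq)] / [In³⁺(aq)] = 19.3, so log Q = 1.286 and E = +1.31 − (0.072/3)(1.286) = +1.2791 V.
ΔG = −nFE = −(3)(96485)(+1.2791) J/mol = −370 kJ/mol.

−370 kJ/mol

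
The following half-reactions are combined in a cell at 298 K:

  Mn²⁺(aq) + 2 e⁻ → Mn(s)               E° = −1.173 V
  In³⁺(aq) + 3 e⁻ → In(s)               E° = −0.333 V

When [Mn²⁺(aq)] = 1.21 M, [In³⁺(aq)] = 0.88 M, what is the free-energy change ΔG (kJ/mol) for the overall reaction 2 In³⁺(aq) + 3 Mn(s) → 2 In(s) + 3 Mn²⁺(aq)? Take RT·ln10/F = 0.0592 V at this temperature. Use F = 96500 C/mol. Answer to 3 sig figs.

With In³⁺/In reduced at the cathode, E°cell = −0.333 − (−1.173) = +0.840 V and n = 6.
Here Q = [Mn²⁺(aq)]^3 / [In³⁺(aq)]^2 = 2.29 (log Q = 0.359), giving E = +0.840 − (0.0592/6)·(0.359) = +0.8365 V.
ΔG = −nFE = −(6)(96500)(+0.8365) J/mol = −484 kJ/mol.

−484 kJ/mol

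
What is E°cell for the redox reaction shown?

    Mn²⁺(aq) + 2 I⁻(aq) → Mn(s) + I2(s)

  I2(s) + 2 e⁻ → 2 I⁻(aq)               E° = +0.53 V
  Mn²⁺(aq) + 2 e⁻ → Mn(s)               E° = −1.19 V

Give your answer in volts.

Mn²⁺(aq) gains electrons, so the Mn²⁺/Mn couple is the cathode; the I₂/I⁻ couple is the anode.
E°cell = E°(cathode) − E°(anode) = −1.19 − (+0.53) = −1.72 V.

−1.72 V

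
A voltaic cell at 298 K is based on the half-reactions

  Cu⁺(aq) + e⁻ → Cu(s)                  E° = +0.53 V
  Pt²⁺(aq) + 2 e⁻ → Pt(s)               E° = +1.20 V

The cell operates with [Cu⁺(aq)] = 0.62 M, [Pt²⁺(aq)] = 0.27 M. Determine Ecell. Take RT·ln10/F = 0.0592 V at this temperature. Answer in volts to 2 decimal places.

+0.67 V

Since E°(Pt²⁺/Pt) > E°(Cu⁺/Cu), Pt²⁺/Pt serves as the cathode.
The standard potential is +1.20 − (+0.53) = +0.67 V and the balanced reaction transfers n = 2 electrons.
The balanced reaction is Pt²⁺(aq) + 2 Cu(s) → Pt(s) + 2 Cu⁺(aq), so Q = [Cu⁺(aq)]^2 / [Pt²⁺(aq)] = 1.42 and log Q = 0.153.
E = E° − (0.0592/n)·log Q = +0.67 − (0.0592/2)(0.153) = +0.67 V.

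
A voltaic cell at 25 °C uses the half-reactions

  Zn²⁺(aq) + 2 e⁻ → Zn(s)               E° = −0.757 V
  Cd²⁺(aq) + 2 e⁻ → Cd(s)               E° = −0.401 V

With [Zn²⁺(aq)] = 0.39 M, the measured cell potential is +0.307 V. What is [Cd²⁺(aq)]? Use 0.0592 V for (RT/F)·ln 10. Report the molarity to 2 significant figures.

0.0086 M

With Cd²⁺/Cd at the cathode and Zn²⁺/Zn at the anode, E°cell = −0.401 − (−0.757) = +0.356 V (n = 2).
Since E = E° − (0.0592/n)·log Q, log Q = n(E° − E)/0.0592 = 1.655.
The balanced reaction is Cd²⁺(aq) + Zn(s) → Cd(s) + Zn²⁺(aq), so Q = [Zn²⁺(aq)] / [Cd²⁺(aq)].
Solving for the unknown gives log [Cd²⁺(aq)] = −2.064, so [Cd²⁺(aq)] ≈ 0.0086 M.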